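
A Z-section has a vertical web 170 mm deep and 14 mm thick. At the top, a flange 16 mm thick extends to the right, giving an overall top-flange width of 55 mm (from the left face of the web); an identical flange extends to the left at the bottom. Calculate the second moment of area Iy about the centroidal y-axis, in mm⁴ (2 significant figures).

Break the section into simple shapes (no overlaps), measuring from the bottom-left corner of the bounding box.
Web: 14 × 170, A = 2 380 mm², x = 48 mm, Ī = 38 873 mm⁴.
Top flange (beyond web): 41 × 16, A = 656 mm², x = 75.5 mm, Ī = 91 895 mm⁴.
Bottom flange (beyond web): 41 × 16, A = 656 mm², x = 20.5 mm, Ī = 91 895 mm⁴.
Centroid: x̄ = ΣA·x / ΣA = 48 mm.
Transfer each piece to the centroidal y-axis using Ī + A·d² with d = x − 48:
  web: d = 0 mm → contributes +38 873 mm⁴
  top flange (beyond web): d = 27.5 mm → contributes +587 995 mm⁴
  bottom flange (beyond web): d = -27.5 mm → contributes +587 995 mm⁴
Total I = 1 214 863 mm⁴.

Iy ≈ 1.2 × 10⁶ mm⁴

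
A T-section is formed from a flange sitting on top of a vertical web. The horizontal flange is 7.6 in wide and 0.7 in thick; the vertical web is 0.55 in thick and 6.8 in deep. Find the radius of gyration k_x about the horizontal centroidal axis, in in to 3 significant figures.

Split into non-overlapping primitives; take the origin at the lower-left of the bounding box.
Flange: 7.6 × 0.7, A = 5.32 in², y = 7.15 in, Ī = 0.21723 in⁴.
Web: 0.55 × 6.8, A = 3.74 in², y = 3.4 in, Ī = 14.411 in⁴.
Centroid: ȳ = ΣA·y / ΣA = 5.602 in.
Transfer each piece to the horizontal centroidal axis using Ī + A·d² with d = y − 5.602:
  flange: d = 1.548 in → contributes +12.966 in⁴
  web: d = -2.202 in → contributes +32.546 in⁴
Total I = 45.512 in⁴.
Radius of gyration: k = √(I/A) = √(45.512 / 9.06) = 2.2413 in.

k_x ≈ 2.24 in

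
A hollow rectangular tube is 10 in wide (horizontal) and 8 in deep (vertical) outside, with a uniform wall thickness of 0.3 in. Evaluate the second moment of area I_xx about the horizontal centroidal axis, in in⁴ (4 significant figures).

Break the section into simple shapes (no overlaps), measuring from the bottom-left corner of the bounding box.
Outer rectangle: 10 × 8, A = 80 in², y = 4 in, Ī = 426.667 in⁴.
Inner void (subtracted): 9.4 × 7.4, A = 69.56 in², y = 4 in, Ī = 317.425 in⁴.
By symmetry the centroid is at mid-height, ȳ = 4 in.
All pieces are centred on the horizontal centroidal axis, so I = ΣĪ (holes subtracted) = 109.241 in⁴.

I_xx ≈ 109.2 in⁴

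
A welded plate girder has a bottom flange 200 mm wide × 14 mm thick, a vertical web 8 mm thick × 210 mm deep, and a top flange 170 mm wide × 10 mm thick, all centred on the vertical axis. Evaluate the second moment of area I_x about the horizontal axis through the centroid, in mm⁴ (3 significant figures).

Treat the section as a set of non-overlapping primitives; coordinates are from the bounding-box lower-left.
Bottom plate: 200 × 14, A = 2 800 mm², y = 7 mm, Ī = 45 733 mm⁴.
Web plate: 8 × 210, A = 1 680 mm², y = 119 mm, Ī = 6 174 000 mm⁴.
Top plate: 170 × 10, A = 1 700 mm², y = 229 mm, Ī = 14 167 mm⁴.
Centroid: ȳ = ΣA·y / ΣA = 98.515 mm.
Transfer each piece to the horizontal axis through the centroid using Ī + A·d² with d = y − 98.515:
  bottom plate: d = -91.515 mm → contributes +23 495 496 mm⁴
  web plate: d = 20.485 mm → contributes +6 879 017 mm⁴
  top plate: d = 130.49 mm → contributes +28 959 130 mm⁴
Total I = 59 333 644 mm⁴.

I_x ≈ 5.93 × 10⁷ mm⁴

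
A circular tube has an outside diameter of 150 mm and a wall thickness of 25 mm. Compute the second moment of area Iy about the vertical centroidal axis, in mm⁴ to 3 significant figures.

Iy ≈ 1.99 × 10⁷ mm⁴

Break the section into simple shapes (no overlaps), measuring from the bottom-left corner of the bounding box.
Outer circle: ⌀150, A = 17 671 mm², x = 75 mm, Ī = 24 850 489 mm⁴.
Bore (subtracted): ⌀100, A = 7 854 mm², x = 75 mm, Ī = 4 908 739 mm⁴.
By symmetry the centroid is at mid-width, x̄ = 75 mm.
All pieces are centred on the vertical centroidal axis, so I = ΣĪ (holes subtracted) = 19 941 750 mm⁴.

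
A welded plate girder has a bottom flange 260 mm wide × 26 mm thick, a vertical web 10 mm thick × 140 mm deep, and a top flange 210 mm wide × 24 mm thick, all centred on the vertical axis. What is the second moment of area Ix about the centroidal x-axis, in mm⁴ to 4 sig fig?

Ix ≈ 8.171 × 10⁷ mm⁴

Decompose the section into non-overlapping parts with the origin at the bottom-left of its bounding rectangle.
Bottom plate: 260 × 26, A = 6 760 mm², y = 13 mm, Ī = 380 813 mm⁴.
Web plate: 10 × 140, A = 1 400 mm², y = 96 mm, Ī = 2 286 667 mm⁴.
Top plate: 210 × 24, A = 5 040 mm², y = 178 mm, Ī = 241 920 mm⁴.
Centroid: ȳ = ΣA·y / ΣA = 84.803 mm.
Transfer each piece to the centroidal x-axis using Ī + A·d² with d = y − 84.803:
  bottom plate: d = -71.803 mm → contributes +35 233 177 mm⁴
  web plate: d = 11.197 mm → contributes +2 462 188 mm⁴
  top plate: d = 93.197 mm → contributes +44 017 723 mm⁴
Total I = 81 713 088 mm⁴.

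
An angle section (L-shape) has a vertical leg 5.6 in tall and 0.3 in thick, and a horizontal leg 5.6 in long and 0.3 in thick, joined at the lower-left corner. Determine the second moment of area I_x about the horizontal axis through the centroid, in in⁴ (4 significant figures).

I_x ≈ 10.14 in⁴

Treat the section as a set of non-overlapping primitives; coordinates are from the bounding-box lower-left.
Vertical leg: 0.3 × 5.6, A = 1.68 in², y = 2.8 in, Ī = 4.3904 in⁴.
Horizontal leg (remainder): 5.3 × 0.3, A = 1.59 in², y = 0.15 in, Ī = 0.011925 in⁴.
Centroid: ȳ = ΣA·y / ΣA = 1.51147 in.
Transfer each piece to the horizontal axis through the centroid using Ī + A·d² with d = y − 1.51147:
  vertical leg: d = 1.28853 in → contributes +7.17973 in⁴
  horizontal leg (remainder): d = -1.36147 in → contributes +2.95914 in⁴
Total I = 10.1389 in⁴.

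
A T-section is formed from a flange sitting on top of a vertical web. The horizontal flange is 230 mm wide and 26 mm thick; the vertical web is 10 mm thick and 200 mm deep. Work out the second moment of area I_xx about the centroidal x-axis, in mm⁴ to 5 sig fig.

I_xx ≈ 2.6141 × 10⁷ mm⁴

Split into non-overlapping primitives; take the origin at the lower-left of the bounding box.
Flange: 230 × 26, A = 5 980 mm², y = 213 mm, Ī = 336873.3 mm⁴.
Web: 10 × 200, A = 2 000 mm², y = 100 mm, Ī = 6 666 667 mm⁴.
Centroid: ȳ = ΣA·y / ΣA = 184.6792 mm.
Transfer each piece to the centroidal x-axis using Ī + A·d² with d = y − 184.6792:
  flange: d = 28.3208 mm → contributes +5 133 239 mm⁴
  web: d = -84.6792 mm → contributes +21 007 800 mm⁴
Total I = 26 141 039 mm⁴.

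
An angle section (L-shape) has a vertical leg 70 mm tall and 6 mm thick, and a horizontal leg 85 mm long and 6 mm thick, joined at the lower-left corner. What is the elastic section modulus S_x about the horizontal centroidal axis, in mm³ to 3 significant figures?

S_x ≈ 7720 mm³

Decompose the section into non-overlapping parts with the origin at the bottom-left of its bounding rectangle.
Vertical leg: 6 × 70, A = 420 mm², y = 35 mm, Ī = 171 500 mm⁴.
Horizontal leg (remainder): 79 × 6, A = 474 mm², y = 3 mm, Ī = 1 422 mm⁴.
Centroid: ȳ = ΣA·y / ΣA = 18.034 mm.
Transfer each piece to the horizontal centroidal axis using Ī + A·d² with d = y − 18.034:
  vertical leg: d = 16.966 mm → contributes +292 401 mm⁴
  horizontal leg (remainder): d = -15.034 mm → contributes +108 550 mm⁴
Total I = 400 951 mm⁴.
Extreme fibre distance c = 51.966 mm; S = I/c = 7715.6 mm³.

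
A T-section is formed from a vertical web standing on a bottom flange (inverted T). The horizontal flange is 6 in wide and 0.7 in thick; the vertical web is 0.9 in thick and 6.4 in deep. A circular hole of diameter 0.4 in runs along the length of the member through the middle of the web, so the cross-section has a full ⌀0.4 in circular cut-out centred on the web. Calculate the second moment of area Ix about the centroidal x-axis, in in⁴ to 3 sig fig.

Ix ≈ 50.2 in⁴

Treat the section as a set of non-overlapping primitives; coordinates are from the bounding-box lower-left.
Flange: 6 × 0.7, A = 4.2 in², y = 0.35 in, Ī = 0.1715 in⁴.
Web: 0.9 × 6.4, A = 5.76 in², y = 3.9 in, Ī = 19.661 in⁴.
Hole (subtracted): ⌀0.4, A = 0.12566 in², y = 3.9 in, Ī = 0.0012566 in⁴.
Centroid: ȳ = ΣA·y / ΣA = 2.3839 in.
Transfer each piece to the centroidal x-axis using Ī + A·d² with d = y − 2.3839:
  flange: d = -2.0339 in → contributes +17.546 in⁴
  web: d = 1.5161 in → contributes +32.901 in⁴
  hole: d = 1.5161 in → contributes −0.29011 in⁴
Total I = 50.156 in⁴.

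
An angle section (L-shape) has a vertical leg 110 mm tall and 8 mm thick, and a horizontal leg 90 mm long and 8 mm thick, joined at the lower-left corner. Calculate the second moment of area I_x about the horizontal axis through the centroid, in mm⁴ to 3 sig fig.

Break the section into simple shapes (no overlaps), measuring from the bottom-left corner of the bounding box.
Vertical leg: 8 × 110, A = 880 mm², y = 55 mm, Ī = 887 333 mm⁴.
Horizontal leg (remainder): 82 × 8, A = 656 mm², y = 4 mm, Ī = 3498.7 mm⁴.
Centroid: ȳ = ΣA·y / ΣA = 33.219 mm.
Transfer each piece to the horizontal axis through the centroid using Ī + A·d² with d = y − 33.219:
  vertical leg: d = 21.781 mm → contributes +1 304 825 mm⁴
  horizontal leg (remainder): d = -29.219 mm → contributes +563 549 mm⁴
Total I = 1 868 375 mm⁴.

I_x ≈ 1.87 × 10⁶ mm⁴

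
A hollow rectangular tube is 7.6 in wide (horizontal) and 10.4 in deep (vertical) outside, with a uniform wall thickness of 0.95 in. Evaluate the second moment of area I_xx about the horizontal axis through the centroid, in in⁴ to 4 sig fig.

Break the section into simple shapes (no overlaps), measuring from the bottom-left corner of the bounding box.
Outer rectangle: 7.6 × 10.4, A = 79.04 in², y = 5.2 in, Ī = 712.414 in⁴.
Inner void (subtracted): 5.7 × 8.5, A = 48.45 in², y = 5.2 in, Ī = 291.709 in⁴.
By symmetry the centroid is at mid-height, ȳ = 5.2 in.
All pieces are centred on the horizontal axis through the centroid, so I = ΣĪ (holes subtracted) = 420.704 in⁴.

I_xx ≈ 420.7 in⁴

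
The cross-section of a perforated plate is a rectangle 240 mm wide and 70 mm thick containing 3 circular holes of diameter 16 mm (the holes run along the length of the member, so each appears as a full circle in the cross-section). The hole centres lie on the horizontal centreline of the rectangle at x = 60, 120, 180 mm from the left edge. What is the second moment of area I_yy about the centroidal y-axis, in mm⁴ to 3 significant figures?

I_yy ≈ 7.92 × 10⁷ mm⁴

Decompose the section into non-overlapping parts with the origin at the bottom-left of its bounding rectangle.
Plate: 240 × 70, A = 16 800 mm², x = 120 mm, Ī = 80 640 000 mm⁴.
Hole 1 (subtracted): ⌀16, A = 201.06 mm², x = 60 mm, Ī = 3 217 mm⁴.
Hole 2 (subtracted): ⌀16, A = 201.06 mm², x = 120 mm, Ī = 3 217 mm⁴.
Hole 3 (subtracted): ⌀16, A = 201.06 mm², x = 180 mm, Ī = 3 217 mm⁴.
By symmetry the centroid is at mid-width, x̄ = 120 mm.
Transfer each piece to the centroidal y-axis using Ī + A·d² with d = x − 120:
  plate: d = 0 mm → contributes +80 640 000 mm⁴
  hole 1: d = -60 mm → contributes −727 040 mm⁴
  hole 2: d = 0 mm → contributes −3 217 mm⁴
  hole 3: d = 60 mm → contributes −727 040 mm⁴
Total I = 79 182 703 mm⁴.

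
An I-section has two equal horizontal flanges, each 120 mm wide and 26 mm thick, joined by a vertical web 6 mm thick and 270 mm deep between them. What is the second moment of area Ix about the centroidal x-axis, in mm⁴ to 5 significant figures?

Break the section into simple shapes (no overlaps), measuring from the bottom-left corner of the bounding box.
Bottom flange: 120 × 26, A = 3 120 mm², y = 13 mm, Ī = 175 760 mm⁴.
Web: 6 × 270, A = 1 620 mm², y = 161 mm, Ī = 9 841 500 mm⁴.
Top flange: 120 × 26, A = 3 120 mm², y = 309 mm, Ī = 175 760 mm⁴.
By symmetry the centroid is at mid-height, ȳ = 161 mm.
Transfer each piece to the centroidal x-axis using Ī + A·d² with d = y − 161:
  bottom flange: d = -148 mm → contributes +68 516 240 mm⁴
  web: d = 0 mm → contributes +9 841 500 mm⁴
  top flange: d = 148 mm → contributes +68 516 240 mm⁴
Total I = 146 873 980 mm⁴.

Ix ≈ 1.4687 × 10⁸ mm⁴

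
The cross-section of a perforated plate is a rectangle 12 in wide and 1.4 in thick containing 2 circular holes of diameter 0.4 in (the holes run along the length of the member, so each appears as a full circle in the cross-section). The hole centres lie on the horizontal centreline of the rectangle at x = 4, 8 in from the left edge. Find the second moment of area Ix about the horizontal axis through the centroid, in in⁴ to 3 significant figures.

Ix ≈ 2.74 in⁴

Break the section into simple shapes (no overlaps), measuring from the bottom-left corner of the bounding box.
Plate: 12 × 1.4, A = 16.8 in², y = 0.7 in, Ī = 2.744 in⁴.
Hole 1 (subtracted): ⌀0.4, A = 0.12566 in², y = 0.7 in, Ī = 0.0012566 in⁴.
Hole 2 (subtracted): ⌀0.4, A = 0.12566 in², y = 0.7 in, Ī = 0.0012566 in⁴.
By symmetry the centroid is at mid-height, ȳ = 0.7 in.
All pieces are centred on the horizontal axis through the centroid, so I = ΣĪ (holes subtracted) = 2.7415 in⁴.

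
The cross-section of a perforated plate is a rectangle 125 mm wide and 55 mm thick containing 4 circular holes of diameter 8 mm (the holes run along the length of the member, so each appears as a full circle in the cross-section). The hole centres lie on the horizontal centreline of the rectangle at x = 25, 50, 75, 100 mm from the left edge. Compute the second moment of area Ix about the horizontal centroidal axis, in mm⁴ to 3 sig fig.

Treat the section as a set of non-overlapping primitives; coordinates are from the bounding-box lower-left.
Plate: 125 × 55, A = 6 875 mm², y = 27.5 mm, Ī = 1 733 073 mm⁴.
Hole 1 (subtracted): ⌀8, A = 50.265 mm², y = 27.5 mm, Ī = 201.06 mm⁴.
Hole 2 (subtracted): ⌀8, A = 50.265 mm², y = 27.5 mm, Ī = 201.06 mm⁴.
Hole 3 (subtracted): ⌀8, A = 50.265 mm², y = 27.5 mm, Ī = 201.06 mm⁴.
Hole 4 (subtracted): ⌀8, A = 50.265 mm², y = 27.5 mm, Ī = 201.06 mm⁴.
By symmetry the centroid is at mid-height, ȳ = 27.5 mm.
All pieces are centred on the horizontal centroidal axis, so I = ΣĪ (holes subtracted) = 1 732 269 mm⁴.

Ix ≈ 1.73 × 10⁶ mm⁴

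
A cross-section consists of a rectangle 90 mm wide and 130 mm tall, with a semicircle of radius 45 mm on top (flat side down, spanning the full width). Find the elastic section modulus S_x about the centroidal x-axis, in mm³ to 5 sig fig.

S_x ≈ 3.7616 × 10⁵ mm³

Break the section into simple shapes (no overlaps), measuring from the bottom-left corner of the bounding box.
Rectangular body: 90 × 130, A = 11 700 mm², y = 65 mm, Ī = 16 477 500 mm⁴.
Semicircular cap: semicircle r = 45, A = 3180.863 mm², y = 149.0986 mm, Ī = 450072.1 mm⁴.
Centroid: ȳ = ΣA·y / ΣA = 82.97652 mm.
Transfer each piece to the centroidal x-axis using Ī + A·d² with d = y − 82.97652:
  rectangular body: d = -17.97652 mm → contributes +20 258 415 mm⁴
  semicircular cap: d = 66.12208 mm → contributes +14 357 214 mm⁴
Total I = 34 615 629 mm⁴.
Extreme fibre distance c = 92.02348 mm; S = I/c = 376160.8 mm³.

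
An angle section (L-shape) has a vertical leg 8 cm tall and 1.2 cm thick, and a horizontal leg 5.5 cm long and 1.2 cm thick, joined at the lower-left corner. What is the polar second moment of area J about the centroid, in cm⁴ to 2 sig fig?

Break the section into simple shapes (no overlaps), measuring from the bottom-left corner of the bounding box.
Vertical leg: 1.2 × 8, A = 9.6 cm², y = 4 cm, Ī = 51.2 cm⁴.
Horizontal leg (remainder): 4.3 × 1.2, A = 5.16 cm², y = 0.6 cm, Ī = 0.6192 cm⁴.
Centroid: ȳ = ΣA·y / ΣA = 2.811 cm.
Transfer each piece to the centroidal x-axis using Ī + A·d² with d = y − 2.811:
  vertical leg: d = 1.189 cm → contributes +64.76 cm⁴
  horizontal leg (remainder): d = -2.211 cm → contributes +25.85 cm⁴
Total I = 90.62 cm⁴.
For the y-axis: x̄ = 1.561 cm.
Repeating about the centroidal y-axis gives I_y = 34.48 cm⁴.
Polar second moment: J = I_x + I_y = 125.1 cm⁴.

J ≈ 130 cm⁴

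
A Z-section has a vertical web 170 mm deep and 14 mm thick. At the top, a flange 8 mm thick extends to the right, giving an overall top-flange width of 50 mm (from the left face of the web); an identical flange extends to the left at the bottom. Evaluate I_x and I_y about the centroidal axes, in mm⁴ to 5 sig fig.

Break the section into simple shapes (no overlaps), measuring from the bottom-left corner of the bounding box.
Web: 14 × 170, A = 2 380 mm², y = 85 mm, Ī = 5 731 833 mm⁴.
Top flange (beyond web): 36 × 8, A = 288 mm², y = 166 mm, Ī = 1 536 mm⁴.
Bottom flange (beyond web): 36 × 8, A = 288 mm², y = 4 mm, Ī = 1 536 mm⁴.
Centroid: ȳ = ΣA·y / ΣA = 85 mm.
Transfer each piece to the centroidal x-axis using Ī + A·d² with d = y − 85:
  web: d = 0 mm → contributes +5 731 833 mm⁴
  top flange (beyond web): d = 81 mm → contributes +1 891 104 mm⁴
  bottom flange (beyond web): d = -81 mm → contributes +1 891 104 mm⁴
Total I = 9 514 041 mm⁴.
For the y-axis: x̄ = 43 mm.
Repeating about the centroidal y-axis gives I_y = 461081.3 mm⁴.

I_x ≈ 9.5140 × 10⁶ mm⁴, I_y ≈ 4.6108 × 10⁵ mm⁴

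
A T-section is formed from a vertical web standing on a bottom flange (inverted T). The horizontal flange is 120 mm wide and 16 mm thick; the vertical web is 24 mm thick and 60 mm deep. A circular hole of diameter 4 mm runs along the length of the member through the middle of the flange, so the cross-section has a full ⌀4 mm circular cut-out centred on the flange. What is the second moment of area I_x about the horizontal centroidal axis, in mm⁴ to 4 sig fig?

I_x ≈ 1.658 × 10⁶ mm⁴

Treat the section as a set of non-overlapping primitives; coordinates are from the bounding-box lower-left.
Flange: 120 × 16, A = 1 920 mm², y = 8 mm, Ī = 40 960 mm⁴.
Web: 24 × 60, A = 1 440 mm², y = 46 mm, Ī = 432 000 mm⁴.
Hole (subtracted): ⌀4, A = 12.5664 mm², y = 8 mm, Ī = 12.5664 mm⁴.
Centroid: ȳ = ΣA·y / ΣA = 24.3469 mm.
Transfer each piece to the horizontal centroidal axis using Ī + A·d² with d = y − 24.3469:
  flange: d = -16.3469 mm → contributes +554 022 mm⁴
  web: d = 21.6531 mm → contributes +1 107 157 mm⁴
  hole: d = -16.3469 mm → contributes −3370.55 mm⁴
Total I = 1 657 808 mm⁴.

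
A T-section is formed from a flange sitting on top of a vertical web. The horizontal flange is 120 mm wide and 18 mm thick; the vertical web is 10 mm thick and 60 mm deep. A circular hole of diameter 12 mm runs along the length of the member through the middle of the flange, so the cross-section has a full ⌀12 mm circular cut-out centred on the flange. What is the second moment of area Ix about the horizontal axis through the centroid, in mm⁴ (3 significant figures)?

Ix ≈ 9.43 × 10⁵ mm⁴

Decompose the section into non-overlapping parts with the origin at the bottom-left of its bounding rectangle.
Flange: 120 × 18, A = 2 160 mm², y = 69 mm, Ī = 58 320 mm⁴.
Web: 10 × 60, A = 600 mm², y = 30 mm, Ī = 180 000 mm⁴.
Hole (subtracted): ⌀12, A = 113.1 mm², y = 69 mm, Ī = 1017.9 mm⁴.
Centroid: ȳ = ΣA·y / ΣA = 60.159 mm.
Transfer each piece to the horizontal axis through the centroid using Ī + A·d² with d = y − 60.159:
  flange: d = 8.8405 mm → contributes +227 134 mm⁴
  web: d = -30.159 mm → contributes +725 756 mm⁴
  hole: d = 8.8405 mm → contributes −9 857 mm⁴
Total I = 943 034 mm⁴.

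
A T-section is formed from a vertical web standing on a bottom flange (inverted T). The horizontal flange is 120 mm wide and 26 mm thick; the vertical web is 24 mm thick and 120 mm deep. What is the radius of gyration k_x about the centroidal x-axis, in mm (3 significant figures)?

Split into non-overlapping primitives; take the origin at the lower-left of the bounding box.
Flange: 120 × 26, A = 3 120 mm², y = 13 mm, Ī = 175 760 mm⁴.
Web: 24 × 120, A = 2 880 mm², y = 86 mm, Ī = 3 456 000 mm⁴.
Centroid: ȳ = ΣA·y / ΣA = 48.04 mm.
Transfer each piece to the centroidal x-axis using Ī + A·d² with d = y − 48.04:
  flange: d = -35.04 mm → contributes +4 006 501 mm⁴
  web: d = 37.96 mm → contributes +7 605 969 mm⁴
Total I = 11 612 470 mm⁴.
Radius of gyration: k = √(I/A) = √(11 612 470 / 6 000) = 43.993 mm.

k_x ≈ 44.0 mm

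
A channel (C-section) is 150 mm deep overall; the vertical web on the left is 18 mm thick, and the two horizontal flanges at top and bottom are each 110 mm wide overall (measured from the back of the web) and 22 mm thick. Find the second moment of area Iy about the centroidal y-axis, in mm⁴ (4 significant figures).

Iy ≈ 7.828 × 10⁶ mm⁴

Break the section into simple shapes (no overlaps), measuring from the bottom-left corner of the bounding box.
Web: 18 × 150, A = 2 700 mm², x = 9 mm, Ī = 72 900 mm⁴.
Top flange (beyond web): 92 × 22, A = 2 024 mm², x = 64 mm, Ī = 1 427 595 mm⁴.
Bottom flange (beyond web): 92 × 22, A = 2 024 mm², x = 64 mm, Ī = 1 427 595 mm⁴.
Centroid: x̄ = ΣA·x / ΣA = 41.9935 mm.
Transfer each piece to the centroidal y-axis using Ī + A·d² with d = x − 41.9935:
  web: d = -32.9935 mm → contributes +3 012 038 mm⁴
  top flange (beyond web): d = 22.0065 mm → contributes +2 407 791 mm⁴
  bottom flange (beyond web): d = 22.0065 mm → contributes +2 407 791 mm⁴
Total I = 7 827 621 mm⁴.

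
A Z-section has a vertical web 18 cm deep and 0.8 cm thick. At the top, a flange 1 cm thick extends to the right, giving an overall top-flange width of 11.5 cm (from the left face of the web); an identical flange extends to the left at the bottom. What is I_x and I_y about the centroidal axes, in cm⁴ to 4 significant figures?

I_x ≈ 1937 cm⁴, I_y ≈ 912.5 cm⁴

Break the section into simple shapes (no overlaps), measuring from the bottom-left corner of the bounding box.
Web: 0.8 × 18, A = 14.4 cm², y = 9 cm, Ī = 388.8 cm⁴.
Top flange (beyond web): 10.7 × 1, A = 10.7 cm², y = 17.5 cm, Ī = 0.891667 cm⁴.
Bottom flange (beyond web): 10.7 × 1, A = 10.7 cm², y = 0.5 cm, Ī = 0.891667 cm⁴.
Centroid: ȳ = ΣA·y / ΣA = 9 cm.
Transfer each piece to the centroidal x-axis using Ī + A·d² with d = y − 9:
  web: d = 0 cm → contributes +388.8 cm⁴
  top flange (beyond web): d = 8.5 cm → contributes +773.967 cm⁴
  bottom flange (beyond web): d = -8.5 cm → contributes +773.967 cm⁴
Total I = 1936.73 cm⁴.
For the y-axis: x̄ = 11.1 cm.
Repeating about the centroidal y-axis gives I_y = 912.479 cm⁴.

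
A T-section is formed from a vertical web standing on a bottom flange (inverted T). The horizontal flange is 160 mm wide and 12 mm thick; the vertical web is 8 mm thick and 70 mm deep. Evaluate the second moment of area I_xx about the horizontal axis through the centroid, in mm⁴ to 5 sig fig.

I_xx ≈ 9.8050 × 10⁵ mm⁴

Break the section into simple shapes (no overlaps), measuring from the bottom-left corner of the bounding box.
Flange: 160 × 12, A = 1 920 mm², y = 6 mm, Ī = 23 040 mm⁴.
Web: 8 × 70, A = 560 mm², y = 47 mm, Ī = 228666.7 mm⁴.
Centroid: ȳ = ΣA·y / ΣA = 15.25806 mm.
Transfer each piece to the horizontal axis through the centroid using Ī + A·d² with d = y − 15.25806:
  flange: d = -9.258065 mm → contributes +187606.6 mm⁴
  web: d = 31.74194 mm → contributes +792894.9 mm⁴
Total I = 980501.5 mm⁴.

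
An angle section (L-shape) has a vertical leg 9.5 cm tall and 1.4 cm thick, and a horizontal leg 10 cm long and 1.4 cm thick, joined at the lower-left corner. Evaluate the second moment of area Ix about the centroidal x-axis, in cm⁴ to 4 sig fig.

Break the section into simple shapes (no overlaps), measuring from the bottom-left corner of the bounding box.
Vertical leg: 1.4 × 9.5, A = 13.3 cm², y = 4.75 cm, Ī = 100.027 cm⁴.
Horizontal leg (remainder): 8.6 × 1.4, A = 12.04 cm², y = 0.7 cm, Ī = 1.96653 cm⁴.
Centroid: ȳ = ΣA·y / ΣA = 2.82569 cm.
Transfer each piece to the centroidal x-axis using Ī + A·d² with d = y − 2.82569:
  vertical leg: d = 1.92431 cm → contributes +149.277 cm⁴
  horizontal leg (remainder): d = -2.12569 cm → contributes +56.37 cm⁴
Total I = 205.647 cm⁴.

Ix ≈ 205.6 cm⁴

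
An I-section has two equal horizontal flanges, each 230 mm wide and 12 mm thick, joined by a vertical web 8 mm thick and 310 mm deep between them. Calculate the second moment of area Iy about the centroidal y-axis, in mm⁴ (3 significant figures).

Iy ≈ 2.43 × 10⁷ mm⁴

Break the section into simple shapes (no overlaps), measuring from the bottom-left corner of the bounding box.
Bottom flange: 230 × 12, A = 2 760 mm², x = 115 mm, Ī = 12 167 000 mm⁴.
Web: 8 × 310, A = 2 480 mm², x = 115 mm, Ī = 13 227 mm⁴.
Top flange: 230 × 12, A = 2 760 mm², x = 115 mm, Ī = 12 167 000 mm⁴.
By symmetry the centroid is at mid-width, x̄ = 115 mm.
All pieces are centred on the centroidal y-axis, so I = ΣĪ = 24 347 227 mm⁴.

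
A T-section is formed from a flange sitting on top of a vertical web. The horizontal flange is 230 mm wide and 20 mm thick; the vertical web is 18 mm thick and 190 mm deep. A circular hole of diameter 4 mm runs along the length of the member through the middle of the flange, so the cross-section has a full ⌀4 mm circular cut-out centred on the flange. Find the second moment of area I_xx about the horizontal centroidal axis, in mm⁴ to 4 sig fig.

I_xx ≈ 3.204 × 10⁷ mm⁴

Split into non-overlapping primitives; take the origin at the lower-left of the bounding box.
Flange: 230 × 20, A = 4 600 mm², y = 200 mm, Ī = 153 333 mm⁴.
Web: 18 × 190, A = 3 420 mm², y = 95 mm, Ī = 10 288 500 mm⁴.
Hole (subtracted): ⌀4, A = 12.5664 mm², y = 200 mm, Ī = 12.5664 mm⁴.
Centroid: ȳ = ΣA·y / ΣA = 155.154 mm.
Transfer each piece to the horizontal centroidal axis using Ī + A·d² with d = y − 155.154:
  flange: d = 44.8458 mm → contributes +9 404 616 mm⁴
  web: d = -60.1542 mm → contributes +22 663 853 mm⁴
  hole: d = 44.8458 mm → contributes −25285.4 mm⁴
Total I = 32 043 184 mm⁴.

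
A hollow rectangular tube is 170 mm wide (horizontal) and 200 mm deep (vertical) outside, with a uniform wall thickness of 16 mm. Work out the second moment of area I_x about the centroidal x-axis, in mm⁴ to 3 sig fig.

Treat the section as a set of non-overlapping primitives; coordinates are from the bounding-box lower-left.
Outer rectangle: 170 × 200, A = 34 000 mm², y = 100 mm, Ī = 113 333 333 mm⁴.
Inner void (subtracted): 138 × 168, A = 23 184 mm², y = 100 mm, Ī = 54 528 768 mm⁴.
By symmetry the centroid is at mid-height, ȳ = 100 mm.
All pieces are centred on the centroidal x-axis, so I = ΣĪ (holes subtracted) = 58 804 565 mm⁴.

I_x ≈ 5.88 × 10⁷ mm⁴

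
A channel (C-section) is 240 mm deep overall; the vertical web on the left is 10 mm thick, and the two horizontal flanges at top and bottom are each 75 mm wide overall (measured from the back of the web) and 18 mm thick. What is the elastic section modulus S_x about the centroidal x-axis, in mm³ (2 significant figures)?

S_x ≈ 3.4 × 10⁵ mm³

Split into non-overlapping primitives; take the origin at the lower-left of the bounding box.
Web: 10 × 240, A = 2 400 mm², y = 120 mm, Ī = 11 520 000 mm⁴.
Top flange (beyond web): 65 × 18, A = 1 170 mm², y = 231 mm, Ī = 31 590 mm⁴.
Bottom flange (beyond web): 65 × 18, A = 1 170 mm², y = 9 mm, Ī = 31 590 mm⁴.
By symmetry the centroid is at mid-height, ȳ = 120 mm.
Transfer each piece to the centroidal x-axis using Ī + A·d² with d = y − 120:
  web: d = 0 mm → contributes +11 520 000 mm⁴
  top flange (beyond web): d = 111 mm → contributes +14 447 160 mm⁴
  bottom flange (beyond web): d = -111 mm → contributes +14 447 160 mm⁴
Total I = 40 414 320 mm⁴.
Extreme fibre distance c = 120 mm; S = I/c = 336 786 mm³.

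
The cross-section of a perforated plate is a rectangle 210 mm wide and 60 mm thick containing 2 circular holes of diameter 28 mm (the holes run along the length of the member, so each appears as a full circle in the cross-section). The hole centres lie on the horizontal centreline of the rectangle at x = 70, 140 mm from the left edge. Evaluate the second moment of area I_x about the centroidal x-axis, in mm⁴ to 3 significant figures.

Treat the section as a set of non-overlapping primitives; coordinates are from the bounding-box lower-left.
Plate: 210 × 60, A = 12 600 mm², y = 30 mm, Ī = 3 780 000 mm⁴.
Hole 1 (subtracted): ⌀28, A = 615.75 mm², y = 30 mm, Ī = 30 172 mm⁴.
Hole 2 (subtracted): ⌀28, A = 615.75 mm², y = 30 mm, Ī = 30 172 mm⁴.
By symmetry the centroid is at mid-height, ȳ = 30 mm.
All pieces are centred on the centroidal x-axis, so I = ΣĪ (holes subtracted) = 3 719 656 mm⁴.

I_x ≈ 3.72 × 10⁶ mm⁴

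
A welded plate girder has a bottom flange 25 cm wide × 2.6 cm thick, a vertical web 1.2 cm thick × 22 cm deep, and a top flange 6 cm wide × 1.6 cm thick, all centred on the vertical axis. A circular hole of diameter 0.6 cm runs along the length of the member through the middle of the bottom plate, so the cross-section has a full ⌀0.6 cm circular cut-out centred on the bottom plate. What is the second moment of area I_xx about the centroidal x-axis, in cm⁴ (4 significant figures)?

I_xx ≈ 7603 cm⁴

Break the section into simple shapes (no overlaps), measuring from the bottom-left corner of the bounding box.
Bottom plate: 25 × 2.6, A = 65 cm², y = 1.3 cm, Ī = 36.6167 cm⁴.
Web plate: 1.2 × 22, A = 26.4 cm², y = 13.6 cm, Ī = 1064.8 cm⁴.
Top plate: 6 × 1.6, A = 9.6 cm², y = 25.4 cm, Ī = 2.048 cm⁴.
Hole (subtracted): ⌀0.6, A = 0.282743 cm², y = 1.3 cm, Ī = 0.00636173 cm⁴.
Centroid: ȳ = ΣA·y / ΣA = 6.8212 cm.
Transfer each piece to the centroidal x-axis using Ī + A·d² with d = y − 6.8212:
  bottom plate: d = -5.5212 cm → contributes +2018.05 cm⁴
  web plate: d = 6.7788 cm → contributes +2277.94 cm⁴
  top plate: d = 18.5788 cm → contributes +3315.7 cm⁴
  hole: d = -5.5212 cm → contributes −8.62541 cm⁴
Total I = 7603.06 cm⁴.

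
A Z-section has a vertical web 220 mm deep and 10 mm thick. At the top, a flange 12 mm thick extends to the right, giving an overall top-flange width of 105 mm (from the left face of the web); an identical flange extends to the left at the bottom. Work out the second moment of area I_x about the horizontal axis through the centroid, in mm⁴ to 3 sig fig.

Break the section into simple shapes (no overlaps), measuring from the bottom-left corner of the bounding box.
Web: 10 × 220, A = 2 200 mm², y = 110 mm, Ī = 8 873 333 mm⁴.
Top flange (beyond web): 95 × 12, A = 1 140 mm², y = 214 mm, Ī = 13 680 mm⁴.
Bottom flange (beyond web): 95 × 12, A = 1 140 mm², y = 6 mm, Ī = 13 680 mm⁴.
Centroid: ȳ = ΣA·y / ΣA = 110 mm.
Transfer each piece to the horizontal axis through the centroid using Ī + A·d² with d = y − 110:
  web: d = 0 mm → contributes +8 873 333 mm⁴
  top flange (beyond web): d = 104 mm → contributes +12 343 920 mm⁴
  bottom flange (beyond web): d = -104 mm → contributes +12 343 920 mm⁴
Total I = 33 561 173 mm⁴.

I_x ≈ 3.36 × 10⁷ mm⁴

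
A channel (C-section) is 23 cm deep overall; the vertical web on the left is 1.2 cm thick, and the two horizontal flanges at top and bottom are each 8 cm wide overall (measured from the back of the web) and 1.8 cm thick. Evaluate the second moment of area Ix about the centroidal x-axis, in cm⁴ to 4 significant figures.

Ix ≈ 3974 cm⁴

Treat the section as a set of non-overlapping primitives; coordinates are from the bounding-box lower-left.
Web: 1.2 × 23, A = 27.6 cm², y = 11.5 cm, Ī = 1216.7 cm⁴.
Top flange (beyond web): 6.8 × 1.8, A = 12.24 cm², y = 22.1 cm, Ī = 3.3048 cm⁴.
Bottom flange (beyond web): 6.8 × 1.8, A = 12.24 cm², y = 0.9 cm, Ī = 3.3048 cm⁴.
By symmetry the centroid is at mid-height, ȳ = 11.5 cm.
Transfer each piece to the centroidal x-axis using Ī + A·d² with d = y − 11.5:
  web: d = 0 cm → contributes +1216.7 cm⁴
  top flange (beyond web): d = 10.6 cm → contributes +1378.59 cm⁴
  bottom flange (beyond web): d = -10.6 cm → contributes +1378.59 cm⁴
Total I = 3973.88 cm⁴.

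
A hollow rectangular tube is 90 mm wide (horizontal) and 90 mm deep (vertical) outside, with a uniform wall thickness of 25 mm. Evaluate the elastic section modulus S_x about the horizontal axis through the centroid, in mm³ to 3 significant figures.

Decompose the section into non-overlapping parts with the origin at the bottom-left of its bounding rectangle.
Outer rectangle: 90 × 90, A = 8 100 mm², y = 45 mm, Ī = 5 467 500 mm⁴.
Inner void (subtracted): 40 × 40, A = 1 600 mm², y = 45 mm, Ī = 213 333 mm⁴.
By symmetry the centroid is at mid-height, ȳ = 45 mm.
All pieces are centred on the horizontal axis through the centroid, so I = ΣĪ (holes subtracted) = 5 254 167 mm⁴.
Extreme fibre distance c = 45 mm; S = I/c = 116 759 mm³.

S_x ≈ 1.17 × 10⁵ mm³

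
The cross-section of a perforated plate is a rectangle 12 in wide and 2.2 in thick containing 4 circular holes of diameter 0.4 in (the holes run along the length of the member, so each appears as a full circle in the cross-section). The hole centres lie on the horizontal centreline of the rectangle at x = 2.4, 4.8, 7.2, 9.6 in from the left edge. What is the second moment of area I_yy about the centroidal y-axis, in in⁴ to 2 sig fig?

I_yy ≈ 310 in⁴

Break the section into simple shapes (no overlaps), measuring from the bottom-left corner of the bounding box.
Plate: 12 × 2.2, A = 26.4 in², x = 6 in, Ī = 316.8 in⁴.
Hole 1 (subtracted): ⌀0.4, A = 0.1257 in², x = 2.4 in, Ī = 0.001257 in⁴.
Hole 2 (subtracted): ⌀0.4, A = 0.1257 in², x = 4.8 in, Ī = 0.001257 in⁴.
Hole 3 (subtracted): ⌀0.4, A = 0.1257 in², x = 7.2 in, Ī = 0.001257 in⁴.
Hole 4 (subtracted): ⌀0.4, A = 0.1257 in², x = 9.6 in, Ī = 0.001257 in⁴.
By symmetry the centroid is at mid-width, x̄ = 6 in.
Transfer each piece to the centroidal y-axis using Ī + A·d² with d = x − 6:
  plate: d = 0 in → contributes +316.8 in⁴
  hole 1: d = -3.6 in → contributes −1.63 in⁴
  hole 2: d = -1.2 in → contributes −0.1822 in⁴
  hole 3: d = 1.2 in → contributes −0.1822 in⁴
  hole 4: d = 3.6 in → contributes −1.63 in⁴
Total I = 313.2 in⁴.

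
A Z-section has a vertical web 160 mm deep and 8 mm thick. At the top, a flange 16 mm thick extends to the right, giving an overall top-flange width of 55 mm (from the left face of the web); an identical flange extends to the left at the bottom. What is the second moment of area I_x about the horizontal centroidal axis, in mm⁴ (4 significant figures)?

I_x ≈ 1.056 × 10⁷ mm⁴

Decompose the section into non-overlapping parts with the origin at the bottom-left of its bounding rectangle.
Web: 8 × 160, A = 1 280 mm², y = 80 mm, Ī = 2 730 667 mm⁴.
Top flange (beyond web): 47 × 16, A = 752 mm², y = 152 mm, Ī = 16042.7 mm⁴.
Bottom flange (beyond web): 47 × 16, A = 752 mm², y = 8 mm, Ī = 16042.7 mm⁴.
Centroid: ȳ = ΣA·y / ΣA = 80 mm.
Transfer each piece to the horizontal centroidal axis using Ī + A·d² with d = y − 80:
  web: d = 0 mm → contributes +2 730 667 mm⁴
  top flange (beyond web): d = 72 mm → contributes +3 914 411 mm⁴
  bottom flange (beyond web): d = -72 mm → contributes +3 914 411 mm⁴
Total I = 10 559 488 mm⁴.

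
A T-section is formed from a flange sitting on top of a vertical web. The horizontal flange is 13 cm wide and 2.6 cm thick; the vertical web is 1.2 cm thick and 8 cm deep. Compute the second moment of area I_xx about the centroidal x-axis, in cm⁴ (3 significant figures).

I_xx ≈ 280 cm⁴

Treat the section as a set of non-overlapping primitives; coordinates are from the bounding-box lower-left.
Flange: 13 × 2.6, A = 33.8 cm², y = 9.3 cm, Ī = 19.041 cm⁴.
Web: 1.2 × 8, A = 9.6 cm², y = 4 cm, Ī = 51.2 cm⁴.
Centroid: ȳ = ΣA·y / ΣA = 8.1276 cm.
Transfer each piece to the centroidal x-axis using Ī + A·d² with d = y − 8.1276:
  flange: d = 1.1724 cm → contributes +65.496 cm⁴
  web: d = -4.1276 cm → contributes +214.76 cm⁴
Total I = 280.26 cm⁴.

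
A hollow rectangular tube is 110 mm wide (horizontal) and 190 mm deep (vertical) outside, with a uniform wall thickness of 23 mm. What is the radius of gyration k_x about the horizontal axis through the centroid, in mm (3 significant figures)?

k_x ≈ 63.4 mm

Decompose the section into non-overlapping parts with the origin at the bottom-left of its bounding rectangle.
Outer rectangle: 110 × 190, A = 20 900 mm², y = 95 mm, Ī = 62 874 167 mm⁴.
Inner void (subtracted): 64 × 144, A = 9 216 mm², y = 95 mm, Ī = 15 925 248 mm⁴.
By symmetry the centroid is at mid-height, ȳ = 95 mm.
All pieces are centred on the horizontal axis through the centroid, so I = ΣĪ (holes subtracted) = 46 948 919 mm⁴.
Radius of gyration: k = √(I/A) = √(46 948 919 / 11 684) = 63.389 mm.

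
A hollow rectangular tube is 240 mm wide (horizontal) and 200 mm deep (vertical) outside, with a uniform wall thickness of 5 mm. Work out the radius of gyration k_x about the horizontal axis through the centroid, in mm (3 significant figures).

k_x ≈ 81.5 mm

Decompose the section into non-overlapping parts with the origin at the bottom-left of its bounding rectangle.
Outer rectangle: 240 × 200, A = 48 000 mm², y = 100 mm, Ī = 160 000 000 mm⁴.
Inner void (subtracted): 230 × 190, A = 43 700 mm², y = 100 mm, Ī = 131 464 167 mm⁴.
By symmetry the centroid is at mid-height, ȳ = 100 mm.
All pieces are centred on the horizontal axis through the centroid, so I = ΣĪ (holes subtracted) = 28 535 833 mm⁴.
Radius of gyration: k = √(I/A) = √(28 535 833 / 4 300) = 81.463 mm.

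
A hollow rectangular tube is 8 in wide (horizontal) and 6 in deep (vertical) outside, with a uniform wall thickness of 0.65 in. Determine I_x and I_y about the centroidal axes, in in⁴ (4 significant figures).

Split into non-overlapping primitives; take the origin at the lower-left of the bounding box.
Outer rectangle: 8 × 6, A = 48 in², y = 3 in, Ī = 144 in⁴.
Inner void (subtracted): 6.7 × 4.7, A = 31.49 in², y = 3 in, Ī = 57.9678 in⁴.
By symmetry the centroid is at mid-height, ȳ = 3 in.
All pieces are centred on the centroidal x-axis, so I = ΣĪ (holes subtracted) = 86.0322 in⁴.
Repeating about the centroidal y-axis gives I_y = 138.201 in⁴.

I_x ≈ 86.03 in⁴, I_y ≈ 138.2 in⁴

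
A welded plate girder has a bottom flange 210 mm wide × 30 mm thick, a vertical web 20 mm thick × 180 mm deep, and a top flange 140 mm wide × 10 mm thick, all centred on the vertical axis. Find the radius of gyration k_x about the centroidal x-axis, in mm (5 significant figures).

k_x ≈ 77.333 mm

Break the section into simple shapes (no overlaps), measuring from the bottom-left corner of the bounding box.
Bottom plate: 210 × 30, A = 6 300 mm², y = 15 mm, Ī = 472 500 mm⁴.
Web plate: 20 × 180, A = 3 600 mm², y = 120 mm, Ī = 9 720 000 mm⁴.
Top plate: 140 × 10, A = 1 400 mm², y = 215 mm, Ī = 11666.67 mm⁴.
Centroid: ȳ = ΣA·y / ΣA = 73.23009 mm.
Transfer each piece to the centroidal x-axis using Ī + A·d² with d = y − 73.23009:
  bottom plate: d = -58.23009 mm → contributes +21 834 182 mm⁴
  web plate: d = 46.76991 mm → contributes +17 594 729 mm⁴
  top plate: d = 141.7699 mm → contributes +28 149 858 mm⁴
Total I = 67 578 768 mm⁴.
Radius of gyration: k = √(I/A) = √(67 578 768 / 11 300) = 77.33319 mm.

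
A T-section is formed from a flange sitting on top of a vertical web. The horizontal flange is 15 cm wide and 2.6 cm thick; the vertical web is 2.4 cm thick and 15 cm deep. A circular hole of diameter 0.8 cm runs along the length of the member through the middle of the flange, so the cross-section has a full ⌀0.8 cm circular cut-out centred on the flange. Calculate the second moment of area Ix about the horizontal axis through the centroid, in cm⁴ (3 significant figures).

Treat the section as a set of non-overlapping primitives; coordinates are from the bounding-box lower-left.
Flange: 15 × 2.6, A = 39 cm², y = 16.3 cm, Ī = 21.97 cm⁴.
Web: 2.4 × 15, A = 36 cm², y = 7.5 cm, Ī = 675 cm⁴.
Hole (subtracted): ⌀0.8, A = 0.50265 cm², y = 16.3 cm, Ī = 0.020106 cm⁴.
Centroid: ȳ = ΣA·y / ΣA = 12.047 cm.
Transfer each piece to the horizontal axis through the centroid using Ī + A·d² with d = y − 12.047:
  flange: d = 4.2525 cm → contributes +727.24 cm⁴
  web: d = -4.5475 cm → contributes +1419.5 cm⁴
  hole: d = 4.2525 cm → contributes −9.11 cm⁴
Total I = 2137.6 cm⁴.

Ix ≈ 2140 cm⁴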